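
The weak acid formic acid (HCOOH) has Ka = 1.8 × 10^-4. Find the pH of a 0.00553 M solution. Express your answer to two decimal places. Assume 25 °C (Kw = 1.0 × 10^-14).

pH = 3.04

HCOOH ⇌ HCOO- + H+
Ka = [H+]²/(0.00553 − [H+]) = 1.8 × 10^-4
Here C₀/Ka ≈ 30.7, so the small-[H+] approximation fails. Use the quadratic:
[H+] = (−Ka + √(Ka² + 4·Ka·C₀))/2 = 9.12 × 10^-4 M
pH = −log[H+] = −log(9.12 × 10^-4) = 3.04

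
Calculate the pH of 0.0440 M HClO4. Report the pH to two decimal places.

HClO4 is a strong acid and dissociates completely, so [H+] = 0.0440 M.
pH = -log(0.044) = 1.36

pH = 1.36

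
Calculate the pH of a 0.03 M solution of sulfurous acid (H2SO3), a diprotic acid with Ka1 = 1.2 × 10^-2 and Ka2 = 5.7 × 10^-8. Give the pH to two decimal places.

Ka1 ≫ Ka2, so treat the first dissociation as the only significant source of H+.
Ka1 = x²/(0.03 − x) = 1.2 × 10^-2
Solving the quadratic: x = (−Ka1 + √(Ka1² + 4·Ka1·C₀))/2 = 1.39 × 10^-2 M
pH = −log(1.39 × 10^-2) = 1.86

pH = 1.86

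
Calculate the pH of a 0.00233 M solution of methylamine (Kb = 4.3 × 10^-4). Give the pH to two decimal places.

CH3NH2 + H2O ⇌ CH3NH3+ + OH-
Kb = [OH-]²/(0.00233 − [OH-]) = 4.3 × 10^-4
[OH-] is not negligible relative to C₀; solve [OH-]² + 0.00043·[OH-] − 1e-06 = 0.
[OH-] = [−0.00043 + √(0.00043² + 4.01e-06)]/2 = 8.09 × 10^-4 M
pOH = −log(8.09 × 10^-4) = 3.09; pH = 14.00 − 3.09 = 10.91

pH = 10.91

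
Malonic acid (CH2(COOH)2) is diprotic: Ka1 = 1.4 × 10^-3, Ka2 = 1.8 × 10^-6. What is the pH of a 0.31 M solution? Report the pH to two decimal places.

pH = 1.70

Ka1 ≫ Ka2, so treat the first dissociation as the only significant source of H+.
Ka1 = x²/(0.31 − x) = 1.4 × 10^-3
Solving the quadratic: x = (−Ka1 + √(Ka1² + 4·Ka1·C₀))/2 = 2.01 × 10^-2 M
pH = −log(2.01 × 10^-2) = 1.70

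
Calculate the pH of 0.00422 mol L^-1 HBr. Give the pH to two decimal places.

pH = 2.37

HBr is a strong acid and dissociates completely, so [H+] = 0.00422 M.
pH = -log(0.00422) = 2.37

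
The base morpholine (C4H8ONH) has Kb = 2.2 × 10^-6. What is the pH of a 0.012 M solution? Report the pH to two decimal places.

C4H8ONH + H2O ⇌ C4H8ONH2+ + OH-
Kb = [OH-]²/(0.012 − [OH-]) = 2.2 × 10^-6
Assume [OH-] ≪ 0.012: [OH-] ≈ √(2.2 × 10^-6 × 0.012) = 1.62 × 10^-4 M
([OH-]/C₀ = 1.4% < 5%, so the approximation holds.)
pOH = 3.79, so pH = 14.00 − pOH = 10.21

pH = 10.21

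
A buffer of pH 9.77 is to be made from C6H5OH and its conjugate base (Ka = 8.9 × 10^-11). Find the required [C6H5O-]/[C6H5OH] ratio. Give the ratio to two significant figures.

ratio = 0.52

pKa = -log(8.9 × 10^-11) = 10.051
pH = pKa + log(r) ⇒ log(r) = 9.77 − 10.051 = -0.281
r = [C6H5O-]/[C6H5OH] = 10^(-0.281) = 0.524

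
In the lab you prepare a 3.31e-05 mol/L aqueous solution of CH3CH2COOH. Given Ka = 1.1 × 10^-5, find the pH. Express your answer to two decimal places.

pH = 4.84

CH3CH2COOH ⇌ CH3CH2COO- + H+
Let x = [H+] at equilibrium. Ka = x²/(3.31e-05 − x).
x is not negligible relative to C₀; solve x² + 1.1e-05·x − 3.64e-10 = 0.
x = [−1.1e-05 + √(1.1e-05² + 1.46e-09)]/2 = 1.44 × 10^-5 M
pH = −log[H+] = −log(1.44 × 10^-5) = 4.84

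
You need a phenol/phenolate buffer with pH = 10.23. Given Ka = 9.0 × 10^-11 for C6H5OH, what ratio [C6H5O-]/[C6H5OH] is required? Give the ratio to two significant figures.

ratio = 1.5

pKa = -log(9.0 × 10^-11) = 10.046
pH = pKa + log(r) ⇒ log(r) = 10.23 − 10.046 = +0.184
r = [C6H5O-]/[C6H5OH] = 10^(+0.184) = 1.53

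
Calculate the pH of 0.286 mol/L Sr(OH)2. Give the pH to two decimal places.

pH = 13.76

Sr(OH)2 is a strong base (each formula unit releases 2 OH-); [OH-] = 0.572 M.
pOH = -log(0.572) = 0.24
pH = 14.00 - 0.24 = 13.76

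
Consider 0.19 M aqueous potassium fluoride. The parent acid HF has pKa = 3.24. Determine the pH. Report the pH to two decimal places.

pH = 8.26

F- is the conjugate base of the weak acid HF.
Ka = 10^(−3.24) = 5.75 × 10^-4
Kb = Kw/Ka = 1.0×10^-14 / 5.75 × 10^-4 = 1.74 × 10^-11
From the ICE table, Kb = x²/(0.19 − x) = 1.74 × 10^-11.
Assume x ≪ 0.19: x ≈ √(1.74 × 10^-11 × 0.19) = 1.82 × 10^-6 M
Check: 0.00096% ionized — well under 5%, approximation valid.
pOH = 5.74, so pH = 14.00 − pOH = 8.26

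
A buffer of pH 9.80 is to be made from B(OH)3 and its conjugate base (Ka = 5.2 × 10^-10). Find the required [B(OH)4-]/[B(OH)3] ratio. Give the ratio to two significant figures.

ratio = 3.3

pKa = -log(5.2 × 10^-10) = 9.284
pH = pKa + log(r) ⇒ log(r) = 9.80 − 9.284 = +0.516
r = [B(OH)4-]/[B(OH)3] = 10^(+0.516) = 3.28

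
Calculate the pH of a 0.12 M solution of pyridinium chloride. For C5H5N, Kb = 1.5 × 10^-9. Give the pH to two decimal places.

pH = 3.05

C5H5NH+ is the conjugate acid of the weak base C5H5N.
Ka = Kw/Kb = 1.0×10^-14 / 1.5 × 10^-9 = 6.67 × 10^-6
From the ICE table, Ka = [H+]²/(0.12 − [H+]) = 6.67 × 10^-6.
Assume [H+] ≪ 0.12: [H+] ≈ √(6.67 × 10^-6 × 0.12) = 8.95 × 10^-4 M
pH = −log(8.95 × 10^-4) = 3.05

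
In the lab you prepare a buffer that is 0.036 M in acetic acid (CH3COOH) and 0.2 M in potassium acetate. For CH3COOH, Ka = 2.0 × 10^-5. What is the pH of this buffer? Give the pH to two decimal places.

pH = 5.44

pKa = −log(2.0 × 10^-5) = 4.699
Henderson–Hasselbalch: pH = pKa + log([CH3COO-]/[CH3COOH]) = 4.699 + log(0.2/0.036)
pH = 4.699 + (+0.745) = 5.44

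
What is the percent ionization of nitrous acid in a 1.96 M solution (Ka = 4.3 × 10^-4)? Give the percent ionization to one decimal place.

HNO2 ⇌ NO2- + H+; let x = [H+] at equilibrium.
x ≈ √(Ka·C₀) = √(4.3 × 10^-4 × 1.96) = 2.90 × 10^-2 M
Fraction ionized = 2.90 × 10^-2 / 1.96 = 0.0148 → 1.5%

1.5%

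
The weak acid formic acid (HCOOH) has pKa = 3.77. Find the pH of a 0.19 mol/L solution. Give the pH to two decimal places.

HCOOH ⇌ HCOO- + H+
Ka = 10^(−3.77) = 1.70 × 10^-4
From the ICE table, Ka = [H+]²/(0.19 − [H+]) = 1.70 × 10^-4.
Assume [H+] ≪ 0.19: [H+] ≈ √(1.70 × 10^-4 × 0.19) = 5.68 × 10^-3 M
pH = −log[H+] = −log(5.68 × 10^-3) = 2.25

pH = 2.25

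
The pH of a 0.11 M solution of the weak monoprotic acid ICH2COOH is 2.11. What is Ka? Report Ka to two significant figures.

[H+] = 10^(-2.11) = 7.76 × 10^-3 M
At equilibrium [HA] = 0.11 − 7.76 × 10^-3 = 1.02 × 10^-1 M
Ka = [H+][A-]/[HA] = (7.76 × 10^-3)² / 1.02 × 10^-1 = 5.9 × 10^-4

Ka = 5.9 × 10^-4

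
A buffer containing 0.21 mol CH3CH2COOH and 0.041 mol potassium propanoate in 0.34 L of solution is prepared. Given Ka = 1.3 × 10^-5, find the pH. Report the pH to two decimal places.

pH = 4.18

pKa = −log(1.3 × 10^-5) = 4.886
Using pH = pKa + log([base]/[acid]) with [base]/[acid] = 0.041/0.21:
pH = 4.886 + (-0.709) = 4.18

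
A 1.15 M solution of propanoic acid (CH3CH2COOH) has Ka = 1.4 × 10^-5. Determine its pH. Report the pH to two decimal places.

pH = 2.40

CH3CH2COOH ⇌ CH3CH2COO- + H+
From the ICE table, Ka = x²/(1.15 − x) = 1.4 × 10^-5.
Since Ka ≪ C₀, x ≈ √(Ka·C₀) = 4.01 × 10^-3 M.
pH = −log[H+] = −log(4.01 × 10^-3) = 2.40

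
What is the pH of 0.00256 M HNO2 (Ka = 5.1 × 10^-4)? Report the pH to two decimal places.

HNO2 ⇌ NO2- + H+
Ka = [H+]²/(0.00256 − [H+]) = 5.1 × 10^-4
The 5% rule fails; solving [H+]² + Ka·[H+] − Ka·C₀ = 0 exactly:
[H+] = [−0.00051 + √(0.00051² + 5.22e-06)]/2 = 9.16 × 10^-4 M
pH = −log(9.16 × 10^-4) = 3.04

pH = 3.04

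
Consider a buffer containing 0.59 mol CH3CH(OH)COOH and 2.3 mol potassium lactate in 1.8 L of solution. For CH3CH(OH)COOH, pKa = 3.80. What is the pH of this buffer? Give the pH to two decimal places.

Henderson–Hasselbalch: pH = pKa + log([CH3CH(OH)COO-]/[CH3CH(OH)COOH]) = 3.80 + log(2.3/0.59)
pH = 3.80 + (+0.591) = 4.39

pH = 4.39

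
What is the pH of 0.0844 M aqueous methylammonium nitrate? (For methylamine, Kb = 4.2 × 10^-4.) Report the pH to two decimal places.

CH3NH3+ is the conjugate acid of the weak base CH3NH2.
Ka = Kw/Kb = 1.0×10^-14 / 4.2 × 10^-4 = 2.38 × 10^-11
From the ICE table, Ka = [H+]²/(0.0844 − [H+]) = 2.38 × 10^-11.
Assume [H+] ≪ 0.0844: [H+] ≈ √(2.38 × 10^-11 × 0.0844) = 1.42 × 10^-6 M
([H+]/C₀ = 0.0017% < 5%, so the approximation holds.)
pH = −log[H+] = −log(1.42 × 10^-6) = 5.85

pH = 5.85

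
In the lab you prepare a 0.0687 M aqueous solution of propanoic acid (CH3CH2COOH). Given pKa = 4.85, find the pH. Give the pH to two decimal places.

pH = 3.01

CH3CH2COOH ⇌ CH3CH2COO- + H+
Ka = 10^(−4.85) = 1.41 × 10^-5
From the ICE table, Ka = [H+]²/(0.0687 − [H+]) = 1.41 × 10^-5.
Neglecting [H+] in the denominator: [H+] = √(1.41 × 10^-5 × 0.0687) = 9.84 × 10^-4 M
([H+]/C₀ = 1.4% < 5%, so the approximation holds.)
pH = −log(9.84 × 10^-4) = 3.01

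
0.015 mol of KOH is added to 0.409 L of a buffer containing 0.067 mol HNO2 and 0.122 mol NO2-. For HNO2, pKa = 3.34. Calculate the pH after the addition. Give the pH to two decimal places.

After neutralization: n(HNO2) = 0.052 mol, n(NO2-) = 0.137 mol.
pH = pKa + log([A⁻]/[HA]) = 3.34 + log(0.137/0.052) = 3.34 +0.421

pH = 3.76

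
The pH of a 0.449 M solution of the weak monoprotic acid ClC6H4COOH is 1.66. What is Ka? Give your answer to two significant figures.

Ka = 1.1 × 10^-3

[H+] = 10^(-1.66) = 2.19 × 10^-2 M
At equilibrium [HA] = 0.449 − 2.19 × 10^-2 = 4.27 × 10^-1 M
Ka = [H+][A-]/[HA] = (2.19 × 10^-2)² / 4.27 × 10^-1 = 1.1 × 10^-3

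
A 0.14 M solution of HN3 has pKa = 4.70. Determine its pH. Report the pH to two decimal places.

pH = 2.78

HN3 ⇌ N3- + H+
Ka = 10^(−4.70) = 2.00 × 10^-5
Ka = [H+]²/(0.14 − [H+]) = 2.00 × 10^-5
Since Ka ≪ C₀, [H+] ≈ √(Ka·C₀) = 1.67 × 10^-3 M.
Check: 1.2% ionized — well under 5%, approximation valid.
pH = −log[H+] = −log(1.67 × 10^-3) = 2.78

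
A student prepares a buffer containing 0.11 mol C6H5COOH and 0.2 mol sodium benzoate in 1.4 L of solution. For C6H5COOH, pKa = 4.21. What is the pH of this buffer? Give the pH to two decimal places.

pH = 4.47

pH = pKa + log([A⁻]/[HA]) = 4.21 + log(0.2/0.11)
pH = 4.21 + (+0.260) = 4.47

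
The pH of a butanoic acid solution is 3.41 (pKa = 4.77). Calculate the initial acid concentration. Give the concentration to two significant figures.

C₀ = 9.3 × 10^-3 M

[H+] = 10^(-3.41) = 3.89 × 10^-4 M = x
Ka = 10^(−4.77) = 1.70 × 10^-5
Ka = x²/(C₀ − x) ⇒ C₀ = x + x²/Ka
C₀ = 3.89 × 10^-4 + (3.89 × 10^-4)²/(1.70 × 10^-5) = 9.29 × 10^-3 M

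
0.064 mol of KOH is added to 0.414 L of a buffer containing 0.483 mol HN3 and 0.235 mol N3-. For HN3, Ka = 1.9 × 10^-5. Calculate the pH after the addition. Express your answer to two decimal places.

pH = 4.57

OH- converts HN3 to N3-: HN3 → 0.419 mol, N3- → 0.299 mol.
pKa = −log(1.9 × 10^-5) = 4.721
pH = pKa + log(n_N3-/n_HN3) = 4.721 + log(0.299/0.419) = 4.721 + (-0.147)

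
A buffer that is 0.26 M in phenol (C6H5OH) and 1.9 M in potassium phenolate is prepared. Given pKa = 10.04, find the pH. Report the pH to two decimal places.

pH = 10.90

Henderson–Hasselbalch: pH = pKa + log([C6H5O-]/[C6H5OH]) = 10.04 + log(1.9/0.26)
pH = 10.04 + (+0.864) = 10.90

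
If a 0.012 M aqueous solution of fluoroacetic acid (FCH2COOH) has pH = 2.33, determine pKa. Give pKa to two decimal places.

pKa = 2.52

[H+] = 10^(-2.33) = 4.68 × 10^-3 M
At equilibrium [HA] = 0.012 − 4.68 × 10^-3 = 7.32 × 10^-3 M
Ka = [H+][A-]/[HA] = (4.68 × 10^-3)² / 7.32 × 10^-3 = 2.99 × 10^-3
pKa = -log(2.99 × 10^-3) = 2.52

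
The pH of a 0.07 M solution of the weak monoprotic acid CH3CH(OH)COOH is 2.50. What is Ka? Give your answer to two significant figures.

[H+] = 10^(-2.50) = 3.16 × 10^-3 M
At equilibrium [HA] = 0.07 − 3.16 × 10^-3 = 6.68 × 10^-2 M
Ka = [H+][A-]/[HA] = (3.16 × 10^-3)² / 6.68 × 10^-2 = 1.5 × 10^-4

Ka = 1.5 × 10^-4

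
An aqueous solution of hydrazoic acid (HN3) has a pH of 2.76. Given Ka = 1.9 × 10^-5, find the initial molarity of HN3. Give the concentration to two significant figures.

[H+] = 10^(-2.76) = 1.74 × 10^-3 M = x
Ka = x²/(C₀ − x) ⇒ C₀ = x + x²/Ka
C₀ = 1.74 × 10^-3 + (1.74 × 10^-3)²/(1.9 × 10^-5) = 1.61 × 10^-1 M

C₀ = 1.6 × 10^-1 M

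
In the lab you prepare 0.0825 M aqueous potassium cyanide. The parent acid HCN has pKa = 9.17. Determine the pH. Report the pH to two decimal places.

CN- is the conjugate base of the weak acid HCN.
Ka = 10^(−9.17) = 6.76 × 10^-10
Kb = Kw/Ka = 1.0×10^-14 / 6.76 × 10^-10 = 1.48 × 10^-5
Kb = [OH-]²/(0.0825 − [OH-]) = 1.48 × 10^-5
Neglecting [OH-] in the denominator: [OH-] = √(1.48 × 10^-5 × 0.0825) = 1.10 × 10^-3 M
Check: 1.3% ionized — well under 5%, approximation valid.
pOH = 2.96, so pH = 14.00 − pOH = 11.04

pH = 11.04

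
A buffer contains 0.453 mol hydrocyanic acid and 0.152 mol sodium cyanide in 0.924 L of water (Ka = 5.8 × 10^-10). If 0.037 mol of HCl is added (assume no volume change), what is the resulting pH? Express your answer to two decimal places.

Added H+ converts CN- to HCN: HCN → 0.49 mol, CN- → 0.115 mol.
pKa = −log(5.8 × 10^-10) = 9.237
pH = pKa + log(n_CN-/n_HCN) = 9.237 + log(0.115/0.49) = 9.237 + (-0.629)

pH = 8.61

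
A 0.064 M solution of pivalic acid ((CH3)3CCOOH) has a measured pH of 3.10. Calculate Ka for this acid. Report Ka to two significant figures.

[H+] = 10^(-3.10) = 7.94 × 10^-4 M
At equilibrium [HA] = 0.064 − 7.94 × 10^-4 = 6.32 × 10^-2 M
Ka = [H+][A-]/[HA] = (7.94 × 10^-4)² / 6.32 × 10^-2 = 1.0 × 10^-5

Ka = 1.0 × 10^-5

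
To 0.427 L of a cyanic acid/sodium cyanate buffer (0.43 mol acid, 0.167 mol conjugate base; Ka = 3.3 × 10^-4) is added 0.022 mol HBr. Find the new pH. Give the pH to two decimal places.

Added H+ converts OCN- to HOCN: HOCN → 0.452 mol, OCN- → 0.145 mol.
pKa = −log(3.3 × 10^-4) = 3.481
Henderson–Hasselbalch with mole ratio 0.145/0.452: pH = 3.481 + (-0.494)

pH = 2.99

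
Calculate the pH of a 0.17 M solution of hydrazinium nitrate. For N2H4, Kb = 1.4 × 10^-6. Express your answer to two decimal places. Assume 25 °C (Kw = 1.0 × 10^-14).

pH = 4.46

N2H5+ is the conjugate acid of the weak base N2H4.
Ka = Kw/Kb = 1.0×10^-14 / 1.4 × 10^-6 = 7.14 × 10^-9
From the ICE table, Ka = [H+]²/(0.17 − [H+]) = 7.14 × 10^-9.
Since Ka ≪ C₀, [H+] ≈ √(Ka·C₀) = 3.48 × 10^-5 M.
([H+]/C₀ = 0.02% < 5%, so the approximation holds.)
pH = −log(3.48 × 10^-5) = 4.46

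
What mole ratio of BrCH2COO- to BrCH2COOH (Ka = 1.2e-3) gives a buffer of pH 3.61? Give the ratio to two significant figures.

pKa = -log(1.2 × 10^-3) = 2.921
pH = pKa + log(r) ⇒ log(r) = 3.61 − 2.921 = +0.689
r = [BrCH2COO-]/[BrCH2COOH] = 10^(+0.689) = 4.89

ratio = 4.9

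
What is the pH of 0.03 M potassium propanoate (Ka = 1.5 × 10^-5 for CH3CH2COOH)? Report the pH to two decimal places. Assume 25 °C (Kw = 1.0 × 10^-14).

pH = 8.65

CH3CH2COO- is the conjugate base of the weak acid CH3CH2COOH.
Kb = Kw/Ka = 1.0×10^-14 / 1.5 × 10^-5 = 6.67 × 10^-10
Let x = [OH-] at equilibrium. Kb = x²/(0.03 − x).
Neglecting x in the denominator: x = √(6.67 × 10^-10 × 0.03) = 4.47 × 10^-6 M
(x/C₀ = 0.015% < 5%, so the approximation holds.)
pOH = −log(4.47 × 10^-6) = 5.35; pH = 14.00 − 5.35 = 8.65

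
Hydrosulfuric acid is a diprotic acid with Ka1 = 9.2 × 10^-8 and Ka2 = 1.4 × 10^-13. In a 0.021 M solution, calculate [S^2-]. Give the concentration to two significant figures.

First ionization gives [H+] ≈ [HS-] = 4.40 × 10^-5 M.
Second step: Ka2 = [H+][S^2-]/[HS-] ≈ [S^2-] (since [H+] ≈ [HS-]).
So [S^2-] ≈ Ka2.

1.4 × 10^-13 M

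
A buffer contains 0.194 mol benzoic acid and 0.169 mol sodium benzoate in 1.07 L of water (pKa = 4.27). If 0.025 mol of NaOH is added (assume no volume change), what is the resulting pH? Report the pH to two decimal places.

OH- converts C6H5COOH to C6H5COO-: C6H5COOH → 0.169 mol, C6H5COO- → 0.194 mol.
Henderson–Hasselbalch with mole ratio 0.194/0.169: pH = 4.27 + (+0.060)

pH = 4.33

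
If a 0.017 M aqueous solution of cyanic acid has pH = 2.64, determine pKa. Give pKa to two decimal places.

pKa = 3.45

[H+] = 10^(-2.64) = 2.29 × 10^-3 M
At equilibrium [HA] = 0.017 − 2.29 × 10^-3 = 1.47 × 10^-2 M
Ka = [H+][A-]/[HA] = (2.29 × 10^-3)² / 1.47 × 10^-2 = 3.57 × 10^-4
pKa = -log(3.57 × 10^-4) = 3.45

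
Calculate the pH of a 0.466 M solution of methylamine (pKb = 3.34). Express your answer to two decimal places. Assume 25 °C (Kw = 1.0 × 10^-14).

CH3NH2 + H2O ⇌ CH3NH3+ + OH-
Kb = 10^(−3.34) = 4.57 × 10^-4
Kb = [OH-]²/(0.466 − [OH-]) = 4.57 × 10^-4
Neglecting [OH-] in the denominator: [OH-] = √(4.57 × 10^-4 × 0.466) = 1.46 × 10^-2 M
Check: 3.1% ionized — well under 5%, approximation valid.
pOH = 1.84, so pH = 14.00 − pOH = 12.16

pH = 12.16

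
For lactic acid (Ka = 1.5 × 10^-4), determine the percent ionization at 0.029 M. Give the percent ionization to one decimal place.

CH3CH(OH)COOH ⇌ CH3CH(OH)COO- + H+; let x = [H+] at equilibrium.
Ka = x²/(C₀ − x); solving the quadratic gives x = 2.01 × 10^-3 M.
Fraction ionized = 2.01 × 10^-3 / 0.029 = 0.0693 → 6.9%

6.9%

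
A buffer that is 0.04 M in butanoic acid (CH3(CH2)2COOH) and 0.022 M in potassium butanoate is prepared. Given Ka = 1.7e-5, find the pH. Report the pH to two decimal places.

pKa = −log(1.7 × 10^-5) = 4.770
Henderson–Hasselbalch: pH = pKa + log([CH3(CH2)2COO-]/[CH3(CH2)2COOH]) = 4.770 + log(0.022/0.04)
pH = 4.770 + (-0.260) = 4.51

pH = 4.51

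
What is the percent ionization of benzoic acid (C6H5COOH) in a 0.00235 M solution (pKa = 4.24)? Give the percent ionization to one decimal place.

14.5%

C6H5COOH ⇌ C6H5COO- + H+; let x = [H+] at equilibrium.
Ka = 10^(−4.24) = 5.75 × 10^-5
Ka = x²/(C₀ − x); solving the quadratic gives x = 3.40 × 10^-4 M.
Fraction ionized = 3.40 × 10^-4 / 0.00235 = 0.1447 → 14.5%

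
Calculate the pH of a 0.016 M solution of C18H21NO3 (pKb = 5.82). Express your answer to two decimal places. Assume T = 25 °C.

pH = 10.19

C18H21NO3 + H2O ⇌ C18H22NO3+ + OH-
Kb = 10^(−5.82) = 1.51 × 10^-6
From the ICE table, Kb = [OH-]²/(0.016 − [OH-]) = 1.51 × 10^-6.
Assume [OH-] ≪ 0.016: [OH-] ≈ √(1.51 × 10^-6 × 0.016) = 1.55 × 10^-4 M
pOH = −log(1.55 × 10^-4) = 3.81; pH = 14.00 − 3.81 = 10.19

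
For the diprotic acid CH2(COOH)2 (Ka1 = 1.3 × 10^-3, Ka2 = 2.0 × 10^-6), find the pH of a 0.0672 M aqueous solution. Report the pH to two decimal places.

pH = 2.06

Since Ka1 ≫ Ka2, the first ionization dominates [H+].
Ka1 = x²/(0.0672 − x) = 1.3 × 10^-3
Solving the quadratic: x = (−Ka1 + √(Ka1² + 4·Ka1·C₀))/2 = 8.72 × 10^-3 M
pH = −log(8.72 × 10^-3) = 2.06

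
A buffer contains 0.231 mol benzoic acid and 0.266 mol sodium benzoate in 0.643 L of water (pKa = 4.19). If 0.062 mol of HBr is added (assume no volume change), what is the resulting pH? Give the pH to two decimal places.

Added H+ converts C6H5COO- to C6H5COOH: C6H5COOH → 0.293 mol, C6H5COO- → 0.204 mol.
pH = pKa + log([A⁻]/[HA]) = 4.19 + log(0.204/0.293) = 4.19 -0.157

pH = 4.03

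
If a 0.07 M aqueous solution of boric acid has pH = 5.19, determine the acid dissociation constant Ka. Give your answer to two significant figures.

Ka = 6.0 × 10^-10

[H+] = 10^(-5.19) = 6.46 × 10^-6 M
At equilibrium [HA] = 0.07 − 6.46 × 10^-6 = 7.00 × 10^-2 M
Ka = [H+][A-]/[HA] = (6.46 × 10^-6)² / 7.00 × 10^-2 = 6.0 × 10^-10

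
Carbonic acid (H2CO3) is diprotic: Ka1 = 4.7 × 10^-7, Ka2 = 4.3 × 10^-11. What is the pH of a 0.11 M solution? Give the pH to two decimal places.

pH = 3.64

Since Ka1 ≫ Ka2, the first ionization dominates [H+].
Ka1 = x²/(0.11 − x) = 4.7 × 10^-7
x ≈ √(4.7 × 10^-7 × 0.11) = 2.27 × 10^-4 M
pH = −log(2.27 × 10^-4) = 3.64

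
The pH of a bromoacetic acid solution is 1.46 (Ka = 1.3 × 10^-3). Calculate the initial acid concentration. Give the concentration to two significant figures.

C₀ = 9.6 × 10^-1 M

[H+] = 10^(-1.46) = 3.47 × 10^-2 M = x
Ka = x²/(C₀ − x) ⇒ C₀ = x + x²/Ka
C₀ = 3.47 × 10^-2 + (3.47 × 10^-2)²/(1.3 × 10^-3) = 9.61 × 10^-1 M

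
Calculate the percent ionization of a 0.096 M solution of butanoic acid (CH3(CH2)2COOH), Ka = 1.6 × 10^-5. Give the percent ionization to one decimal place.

CH3(CH2)2COOH ⇌ CH3(CH2)2COO- + H+; let x = [H+] at equilibrium.
x ≈ √(Ka·C₀) = √(1.6 × 10^-5 × 0.096) = 1.24 × 10^-3 M
Fraction ionized = 1.24 × 10^-3 / 0.096 = 0.0129 → 1.3%

1.3%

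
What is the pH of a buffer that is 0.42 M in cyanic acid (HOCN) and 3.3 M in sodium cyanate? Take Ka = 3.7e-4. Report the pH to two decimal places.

pH = 4.33

pKa = −log(3.7 × 10^-4) = 3.432
Henderson–Hasselbalch: pH = pKa + log([OCN-]/[HOCN]) = 3.432 + log(3.3/0.42)
pH = 3.432 + (+0.895) = 4.33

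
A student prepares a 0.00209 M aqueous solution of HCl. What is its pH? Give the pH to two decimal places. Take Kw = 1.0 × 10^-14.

HCl is a strong acid and dissociates completely, so [H+] = 0.00209 M.
pH = -log(0.00209) = 2.68

pH = 2.68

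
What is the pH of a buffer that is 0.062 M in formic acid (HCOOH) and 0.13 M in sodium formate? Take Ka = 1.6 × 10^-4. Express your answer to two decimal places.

pKa = −log(1.6 × 10^-4) = 3.796
pH = pKa + log([A⁻]/[HA]) = 3.796 + log(0.13/0.062)
pH = 3.796 + (+0.322) = 4.12

pH = 4.12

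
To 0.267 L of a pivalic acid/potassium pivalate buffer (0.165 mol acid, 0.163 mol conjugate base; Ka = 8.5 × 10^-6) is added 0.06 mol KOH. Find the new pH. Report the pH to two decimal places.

After neutralization: n((CH3)3CCOOH) = 0.105 mol, n((CH3)3CCOO-) = 0.223 mol.
pKa = −log(8.5 × 10^-6) = 5.071
pH = pKa + log([A⁻]/[HA]) = 5.071 + log(0.223/0.105) = 5.071 +0.327

pH = 5.40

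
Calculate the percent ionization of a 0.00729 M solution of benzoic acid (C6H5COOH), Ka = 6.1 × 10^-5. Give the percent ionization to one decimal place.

C6H5COOH ⇌ C6H5COO- + H+; let x = [H+] at equilibrium.
Solve x² + 6.1e-05x − 4.45e-07 = 0 → x = 6.37 × 10^-4 M
% ionization = x/C₀ × 100% = 6.37 × 10^-4/0.00729 × 100% = 8.7%

8.7%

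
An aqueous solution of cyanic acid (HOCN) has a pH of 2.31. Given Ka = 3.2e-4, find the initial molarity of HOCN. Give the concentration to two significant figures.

[H+] = 10^(-2.31) = 4.90 × 10^-3 M = x
Ka = x²/(C₀ − x) ⇒ C₀ = x + x²/Ka
C₀ = 4.90 × 10^-3 + (4.90 × 10^-3)²/(3.2 × 10^-4) = 7.99 × 10^-2 M

C₀ = 8.0 × 10^-2 M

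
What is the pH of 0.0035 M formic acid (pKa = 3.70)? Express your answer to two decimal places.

HCOOH ⇌ HCOO- + H+
Ka = 10^(−3.70) = 2.00 × 10^-4
Ka = [H+]²/(0.0035 − [H+]) = 2.00 × 10^-4
The 5% rule fails; solving [H+]² + Ka·[H+] − Ka·C₀ = 0 exactly:
[H+] = (−Ka + √(Ka² + 4·Ka·C₀))/2 = 7.43 × 10^-4 M
pH = −log[H+] = −log(7.43 × 10^-4) = 3.13

pH = 3.13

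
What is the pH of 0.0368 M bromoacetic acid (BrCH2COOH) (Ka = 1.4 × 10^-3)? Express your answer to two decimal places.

pH = 2.19

BrCH2COOH ⇌ BrCH2COO- + H+
Ka = x²/(0.0368 − x) = 1.4 × 10^-3
The 5% rule fails; solving x² + Ka·x − Ka·C₀ = 0 exactly:
x = [−0.0014 + √(0.0014² + 0.000206)]/2 = 6.51 × 10^-3 M
pH = −log[H+] = −log(6.51 × 10^-3) = 2.19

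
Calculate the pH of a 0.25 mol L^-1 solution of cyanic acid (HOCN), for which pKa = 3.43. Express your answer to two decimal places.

pH = 2.02

HOCN ⇌ OCN- + H+
Ka = 10^(−3.43) = 3.72 × 10^-4
From the ICE table, Ka = [H+]²/(0.25 − [H+]) = 3.72 × 10^-4.
Assume [H+] ≪ 0.25: [H+] ≈ √(3.72 × 10^-4 × 0.25) = 9.64 × 10^-3 M
([H+]/C₀ = 3.9% < 5%, so the approximation holds.)
pH = −log[H+] = −log(9.64 × 10^-3) = 2.02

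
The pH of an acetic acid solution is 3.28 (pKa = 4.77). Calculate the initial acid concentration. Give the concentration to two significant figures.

[H+] = 10^(-3.28) = 5.25 × 10^-4 M = x
Ka = 10^(−4.77) = 1.70 × 10^-5
Ka = x²/(C₀ − x) ⇒ C₀ = x + x²/Ka
C₀ = 5.25 × 10^-4 + (5.25 × 10^-4)²/(1.70 × 10^-5) = 1.67 × 10^-2 M

C₀ = 1.7 × 10^-2 M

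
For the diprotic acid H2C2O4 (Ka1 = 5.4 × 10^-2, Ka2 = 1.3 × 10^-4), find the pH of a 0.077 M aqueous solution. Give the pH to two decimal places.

Ka1 ≫ Ka2, so treat the first dissociation as the only significant source of H+.
Ka1 = x²/(0.077 − x) = 5.4 × 10^-2
Solving the quadratic: x = (−Ka1 + √(Ka1² + 4·Ka1·C₀))/2 = 4.29 × 10^-2 M
pH = −log(4.29 × 10^-2) = 1.37

pH = 1.37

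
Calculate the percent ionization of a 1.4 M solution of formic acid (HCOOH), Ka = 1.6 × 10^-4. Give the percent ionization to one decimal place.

1.1%

HCOOH ⇌ HCOO- + H+; let x = [H+] at equilibrium.
x ≈ √(Ka·C₀) = √(1.6 × 10^-4 × 1.4) = 1.50 × 10^-2 M
% ionization = x/C₀ × 100% = 1.50 × 10^-2/1.4 × 100% = 1.1%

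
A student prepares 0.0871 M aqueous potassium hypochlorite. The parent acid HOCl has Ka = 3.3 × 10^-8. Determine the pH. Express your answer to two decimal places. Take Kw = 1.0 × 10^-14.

OCl- is the conjugate base of the weak acid HOCl.
Kb = Kw/Ka = 1.0×10^-14 / 3.3 × 10^-8 = 3.03 × 10^-7
From the ICE table, Kb = [OH-]²/(0.0871 − [OH-]) = 3.03 × 10^-7.
Neglecting [OH-] in the denominator: [OH-] = √(3.03 × 10^-7 × 0.0871) = 1.62 × 10^-4 M
pOH = −log(1.62 × 10^-4) = 3.79; pH = 14.00 − 3.79 = 10.21

pH = 10.21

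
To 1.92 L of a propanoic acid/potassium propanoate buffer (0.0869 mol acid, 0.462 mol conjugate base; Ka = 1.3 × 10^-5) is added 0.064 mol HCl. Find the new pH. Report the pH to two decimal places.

After neutralization: n(CH3CH2COOH) = 0.151 mol, n(CH3CH2COO-) = 0.398 mol.
pKa = −log(1.3 × 10^-5) = 4.886
Henderson–Hasselbalch with mole ratio 0.398/0.151: pH = 4.886 + (+0.421)

pH = 5.31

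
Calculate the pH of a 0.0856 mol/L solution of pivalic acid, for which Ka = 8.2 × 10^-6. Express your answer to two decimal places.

(CH3)3CCOOH ⇌ (CH3)3CCOO- + H+
From the ICE table, Ka = x²/(0.0856 − x) = 8.2 × 10^-6.
Since Ka ≪ C₀, x ≈ √(Ka·C₀) = 8.38 × 10^-4 M.
(x/C₀ = 0.98% < 5%, so the approximation holds.)
pH = −log(8.38 × 10^-4) = 3.08

pH = 3.08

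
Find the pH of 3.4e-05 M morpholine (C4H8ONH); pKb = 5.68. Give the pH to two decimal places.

pH = 8.87

C4H8ONH + H2O ⇌ C4H8ONH2+ + OH-
Kb = 10^(−5.68) = 2.09 × 10^-6
From the ICE table, Kb = [OH-]²/(3.4e-05 − [OH-]) = 2.09 × 10^-6.
[OH-] is not negligible relative to C₀; solve [OH-]² + 2.09e-06·[OH-] − 7.11e-11 = 0.
[OH-] = [−2.09e-06 + √(2.09e-06² + 2.84e-10)]/2 = 7.45 × 10^-6 M
pOH = 5.13, so pH = 14.00 − pOH = 8.87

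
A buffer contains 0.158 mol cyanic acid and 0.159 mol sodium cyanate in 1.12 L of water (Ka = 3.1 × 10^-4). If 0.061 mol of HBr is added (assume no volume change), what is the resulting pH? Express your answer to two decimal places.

pH = 3.16

After neutralization: n(HOCN) = 0.219 mol, n(OCN-) = 0.098 mol.
pKa = −log(3.1 × 10^-4) = 3.509
Henderson–Hasselbalch with mole ratio 0.098/0.219: pH = 3.509 + (-0.349)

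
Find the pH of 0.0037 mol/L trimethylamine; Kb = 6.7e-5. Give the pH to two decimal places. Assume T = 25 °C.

pH = 10.67

(CH3)3N + H2O ⇌ (CH3)3NH+ + OH-
Kb = [OH-]²/(0.0037 − [OH-]) = 6.7 × 10^-5
[OH-] is not negligible relative to C₀; solve [OH-]² + 6.7e-05·[OH-] − 2.48e-07 = 0.
[OH-] = (−Kb + √(Kb² + 4·Kb·C₀))/2 = 4.66 × 10^-4 M
pOH = 3.33, so pH = 14.00 − pOH = 10.67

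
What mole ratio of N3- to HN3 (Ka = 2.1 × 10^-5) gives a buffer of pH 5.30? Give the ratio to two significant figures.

pKa = -log(2.1 × 10^-5) = 4.678
pH = pKa + log(r) ⇒ log(r) = 5.30 − 4.678 = +0.622
r = [N3-]/[HN3] = 10^(+0.622) = 4.19

ratio = 4.2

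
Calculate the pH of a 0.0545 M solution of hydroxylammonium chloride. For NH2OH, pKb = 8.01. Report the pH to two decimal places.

NH3OH+ is the conjugate acid of the weak base NH2OH.
Kb = 10^(−8.01) = 9.77 × 10^-9
Ka = Kw/Kb = 1.0×10^-14 / 9.77 × 10^-9 = 1.02 × 10^-6
Let x = [H+] at equilibrium. Ka = x²/(0.0545 − x).
Neglecting x in the denominator: x = √(1.02 × 10^-6 × 0.0545) = 2.36 × 10^-4 M
Check: 0.43% ionized — well under 5%, approximation valid.
pH = −log[H+] = −log(2.36 × 10^-4) = 3.63

pH = 3.63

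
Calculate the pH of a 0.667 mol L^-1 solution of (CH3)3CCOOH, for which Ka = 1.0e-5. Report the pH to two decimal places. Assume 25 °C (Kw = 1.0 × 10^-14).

pH = 2.59

(CH3)3CCOOH ⇌ (CH3)3CCOO- + H+
From the ICE table, Ka = x²/(0.667 − x) = 1.0 × 10^-5.
Since Ka ≪ C₀, x ≈ √(Ka·C₀) = 2.58 × 10^-3 M.
pH = −log[H+] = −log(2.58 × 10^-3) = 2.59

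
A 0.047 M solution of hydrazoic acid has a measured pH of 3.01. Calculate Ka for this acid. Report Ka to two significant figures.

Ka = 2.1 × 10^-5

[H+] = 10^(-3.01) = 9.77 × 10^-4 M
At equilibrium [HA] = 0.047 − 9.77 × 10^-4 = 4.60 × 10^-2 M
Ka = [H+][A-]/[HA] = (9.77 × 10^-4)² / 4.60 × 10^-2 = 2.1 × 10^-5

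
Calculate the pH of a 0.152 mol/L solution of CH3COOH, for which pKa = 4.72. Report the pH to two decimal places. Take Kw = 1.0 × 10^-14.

pH = 2.77

CH3COOH ⇌ CH3COO- + H+
Ka = 10^(−4.72) = 1.91 × 10^-5
From the ICE table, Ka = [H+]²/(0.152 − [H+]) = 1.91 × 10^-5.
Neglecting [H+] in the denominator: [H+] = √(1.91 × 10^-5 × 0.152) = 1.70 × 10^-3 M
([H+]/C₀ = 1.1% < 5%, so the approximation holds.)
pH = −log[H+] = −log(1.70 × 10^-3) = 2.77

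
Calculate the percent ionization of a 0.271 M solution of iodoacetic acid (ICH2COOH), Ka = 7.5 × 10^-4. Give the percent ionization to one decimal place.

ICH2COOH ⇌ ICH2COO- + H+; let x = [H+] at equilibrium.
Solve x² + 0.00075x − 0.000203 = 0 → x = 1.39 × 10^-2 M
Fraction ionized = 1.39 × 10^-2 / 0.271 = 0.0513 → 5.1%

5.1%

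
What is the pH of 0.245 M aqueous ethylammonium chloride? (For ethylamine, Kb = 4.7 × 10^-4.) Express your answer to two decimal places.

C2H5NH3+ is the conjugate acid of the weak base C2H5NH2.
Ka = Kw/Kb = 1.0×10^-14 / 4.7 × 10^-4 = 2.13 × 10^-11
Ka = [H+]²/(0.245 − [H+]) = 2.13 × 10^-11
Since Ka ≪ C₀, [H+] ≈ √(Ka·C₀) = 2.28 × 10^-6 M.
([H+]/C₀ = 0.00093% < 5%, so the approximation holds.)
pH = −log[H+] = −log(2.28 × 10^-6) = 5.64

pH = 5.64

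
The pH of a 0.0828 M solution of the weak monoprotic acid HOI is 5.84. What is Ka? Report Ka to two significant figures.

Ka = 2.5 × 10^-11

[H+] = 10^(-5.84) = 1.45 × 10^-6 M
At equilibrium [HA] = 0.0828 − 1.45 × 10^-6 = 8.28 × 10^-2 M
Ka = [H+][A-]/[HA] = (1.45 × 10^-6)² / 8.28 × 10^-2 = 2.5 × 10^-11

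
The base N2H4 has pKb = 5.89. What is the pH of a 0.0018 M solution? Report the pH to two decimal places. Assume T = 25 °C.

N2H4 + H2O ⇌ N2H5+ + OH-
Kb = 10^(−5.89) = 1.29 × 10^-6
Kb = [OH-]²/(0.0018 − [OH-]) = 1.29 × 10^-6
Assume [OH-] ≪ 0.0018: [OH-] ≈ √(1.29 × 10^-6 × 0.0018) = 4.82 × 10^-5 M
pOH = 4.32, so pH = 14.00 − pOH = 9.68

pH = 9.68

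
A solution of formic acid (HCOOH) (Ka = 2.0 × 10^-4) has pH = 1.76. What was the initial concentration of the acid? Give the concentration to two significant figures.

C₀ = 1.5 M

[H+] = 10^(-1.76) = 1.74 × 10^-2 M = x
Ka = x²/(C₀ − x) ⇒ C₀ = x + x²/Ka
C₀ = 1.74 × 10^-2 + (1.74 × 10^-2)²/(2.0 × 10^-4) = 1.53 M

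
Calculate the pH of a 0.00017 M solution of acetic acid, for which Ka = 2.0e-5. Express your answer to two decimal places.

CH3COOH ⇌ CH3COO- + H+
From the ICE table, Ka = [H+]²/(0.00017 − [H+]) = 2.0 × 10^-5.
The 5% rule fails; solving [H+]² + Ka·[H+] − Ka·C₀ = 0 exactly:
[H+] = [−2e-05 + √(2e-05² + 1.36e-08)]/2 = 4.92 × 10^-5 M
pH = −log(4.92 × 10^-5) = 4.31

pH = 4.31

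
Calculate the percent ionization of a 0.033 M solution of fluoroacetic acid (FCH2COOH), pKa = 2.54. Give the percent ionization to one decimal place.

25.5%

FCH2COOH ⇌ FCH2COO- + H+; let x = [H+] at equilibrium.
Ka = 10^(−2.54) = 2.88 × 10^-3
Solve x² + 0.00288x − 9.5e-05 = 0 → x = 8.41 × 10^-3 M
Fraction ionized = 8.41 × 10^-3 / 0.033 = 0.2548 → 25.5%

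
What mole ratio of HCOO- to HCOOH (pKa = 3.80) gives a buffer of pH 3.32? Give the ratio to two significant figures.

pH = pKa + log(r) ⇒ log(r) = 3.32 − 3.80 = -0.48
r = [HCOO-]/[HCOOH] = 10^(-0.48) = 0.331

ratio = 0.33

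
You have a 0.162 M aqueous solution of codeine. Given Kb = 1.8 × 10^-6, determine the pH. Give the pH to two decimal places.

pH = 10.73

C18H21NO3 + H2O ⇌ C18H22NO3+ + OH-
Kb = [OH-]²/(0.162 − [OH-]) = 1.8 × 10^-6
Neglecting [OH-] in the denominator: [OH-] = √(1.8 × 10^-6 × 0.162) = 5.40 × 10^-4 M
([OH-]/C₀ = 0.33% < 5%, so the approximation holds.)
pOH = −log(5.40 × 10^-4) = 3.27; pH = 14.00 − 3.27 = 10.73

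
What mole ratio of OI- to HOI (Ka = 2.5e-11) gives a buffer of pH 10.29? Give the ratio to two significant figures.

ratio = 0.49

pKa = -log(2.5 × 10^-11) = 10.602
pH = pKa + log(r) ⇒ log(r) = 10.29 − 10.602 = -0.312
r = [OI-]/[HOI] = 10^(-0.312) = 0.488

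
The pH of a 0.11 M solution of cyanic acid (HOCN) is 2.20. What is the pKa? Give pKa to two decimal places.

[H+] = 10^(-2.20) = 6.31 × 10^-3 M
At equilibrium [HA] = 0.11 − 6.31 × 10^-3 = 1.04 × 10^-1 M
Ka = [H+][A-]/[HA] = (6.31 × 10^-3)² / 1.04 × 10^-1 = 3.83 × 10^-4
pKa = -log(3.83 × 10^-4) = 3.42

pKa = 3.42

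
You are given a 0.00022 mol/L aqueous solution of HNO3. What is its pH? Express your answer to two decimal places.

pH = 3.66

HNO3 is a strong acid and dissociates completely, so [H+] = 0.00022 M.
pH = -log(0.00022) = 3.66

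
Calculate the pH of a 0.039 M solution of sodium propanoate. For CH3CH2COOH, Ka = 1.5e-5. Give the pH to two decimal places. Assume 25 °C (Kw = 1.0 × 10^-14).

pH = 8.71

CH3CH2COO- is the conjugate base of the weak acid CH3CH2COOH.
Kb = Kw/Ka = 1.0×10^-14 / 1.5 × 10^-5 = 6.67 × 10^-10
Let x = [OH-] at equilibrium. Kb = x²/(0.039 − x).
Assume x ≪ 0.039: x ≈ √(6.67 × 10^-10 × 0.039) = 5.10 × 10^-6 M
pOH = −log(5.10 × 10^-6) = 5.29; pH = 14.00 − 5.29 = 8.71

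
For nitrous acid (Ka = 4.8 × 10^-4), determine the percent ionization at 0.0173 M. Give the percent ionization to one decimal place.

HNO2 ⇌ NO2- + H+; let x = [H+] at equilibrium.
Solve x² + 0.00048x − 8.3e-06 = 0 → x = 2.65 × 10^-3 M
% ionization = x/C₀ × 100% = 2.65 × 10^-3/0.0173 × 100% = 15.3%

15.3%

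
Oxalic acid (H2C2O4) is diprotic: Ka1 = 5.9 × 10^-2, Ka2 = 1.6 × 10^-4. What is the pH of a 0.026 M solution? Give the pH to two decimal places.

pH = 1.71

Since Ka1 ≫ Ka2, the first ionization dominates [H+].
Ka1 = x²/(0.026 − x) = 5.9 × 10^-2
Solving the quadratic: x = (−Ka1 + √(Ka1² + 4·Ka1·C₀))/2 = 1.95 × 10^-2 M
pH = −log(1.95 × 10^-2) = 1.71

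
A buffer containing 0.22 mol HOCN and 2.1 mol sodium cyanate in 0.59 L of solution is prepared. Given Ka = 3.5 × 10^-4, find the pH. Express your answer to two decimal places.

pKa = −log(3.5 × 10^-4) = 3.456
Henderson–Hasselbalch: pH = pKa + log([OCN-]/[HOCN]) = 3.456 + log(2.1/0.22)
pH = 3.456 + (+0.980) = 4.44

pH = 4.44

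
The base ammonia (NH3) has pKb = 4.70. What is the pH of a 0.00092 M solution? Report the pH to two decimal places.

NH3 + H2O ⇌ NH4+ + OH-
Kb = 10^(−4.70) = 2.00 × 10^-5
From the ICE table, Kb = [OH-]²/(0.00092 − [OH-]) = 2.00 × 10^-5.
Here C₀/Kb ≈ 46, so the small-[OH-] approximation fails. Use the quadratic:
[OH-] = [−2e-05 + √(2e-05² + 7.36e-08)]/2 = 1.26 × 10^-4 M
pOH = −log(1.26 × 10^-4) = 3.90; pH = 14.00 − 3.90 = 10.10

pH = 10.10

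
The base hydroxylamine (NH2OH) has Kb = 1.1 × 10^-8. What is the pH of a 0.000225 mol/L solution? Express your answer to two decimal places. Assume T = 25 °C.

pH = 8.20

NH2OH + H2O ⇌ NH3OH+ + OH-
Let x = [OH-] at equilibrium. Kb = x²/(0.000225 − x).
Since Kb ≪ C₀, x ≈ √(Kb·C₀) = 1.57 × 10^-6 M.
Check: 0.7% ionized — well under 5%, approximation valid.
pOH = −log(1.57 × 10^-6) = 5.80; pH = 14.00 − 5.80 = 8.20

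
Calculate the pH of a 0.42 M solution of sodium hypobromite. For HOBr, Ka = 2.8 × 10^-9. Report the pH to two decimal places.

pH = 11.09

OBr- is the conjugate base of the weak acid HOBr.
Kb = Kw/Ka = 1.0×10^-14 / 2.8 × 10^-9 = 3.57 × 10^-6
Kb = x²/(0.42 − x) = 3.57 × 10^-6
Neglecting x in the denominator: x = √(3.57 × 10^-6 × 0.42) = 1.22 × 10^-3 M
Check: 0.29% ionized — well under 5%, approximation valid.
pOH = −log(1.22 × 10^-3) = 2.91; pH = 14.00 − 2.91 = 11.09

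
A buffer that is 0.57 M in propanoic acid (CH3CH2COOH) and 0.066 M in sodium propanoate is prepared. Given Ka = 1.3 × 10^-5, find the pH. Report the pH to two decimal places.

pH = 3.95

pKa = −log(1.3 × 10^-5) = 4.886
Henderson–Hasselbalch: pH = pKa + log([CH3CH2COO-]/[CH3CH2COOH]) = 4.886 + log(0.066/0.57)
pH = 4.886 + (-0.936) = 3.95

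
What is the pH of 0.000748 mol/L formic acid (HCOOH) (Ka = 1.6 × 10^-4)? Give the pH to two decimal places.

pH = 3.56

HCOOH ⇌ HCOO- + H+
From the ICE table, Ka = [H+]²/(0.000748 − [H+]) = 1.6 × 10^-4.
The 5% rule fails; solving [H+]² + Ka·[H+] − Ka·C₀ = 0 exactly:
[H+] = [−0.00016 + √(0.00016² + 4.79e-07)]/2 = 2.75 × 10^-4 M
pH = −log[H+] = −log(2.75 × 10^-4) = 3.56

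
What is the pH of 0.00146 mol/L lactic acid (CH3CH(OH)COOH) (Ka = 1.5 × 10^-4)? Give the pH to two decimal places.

pH = 3.40

CH3CH(OH)COOH ⇌ CH3CH(OH)COO- + H+
Let x = [H+] at equilibrium. Ka = x²/(0.00146 − x).
x is not negligible relative to C₀; solve x² + 0.00015·x − 2.19e-07 = 0.
x = [−0.00015 + √(0.00015² + 8.76e-07)]/2 = 3.99 × 10^-4 M
pH = −log(3.99 × 10^-4) = 3.40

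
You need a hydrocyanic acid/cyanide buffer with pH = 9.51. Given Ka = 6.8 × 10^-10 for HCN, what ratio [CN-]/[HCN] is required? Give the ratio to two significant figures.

ratio = 2.2

pKa = -log(6.8 × 10^-10) = 9.167
pH = pKa + log(r) ⇒ log(r) = 9.51 − 9.167 = +0.343
r = [CN-]/[HCN] = 10^(+0.343) = 2.2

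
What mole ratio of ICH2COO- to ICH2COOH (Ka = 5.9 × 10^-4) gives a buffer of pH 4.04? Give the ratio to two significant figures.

ratio = 6.5

pKa = -log(5.9 × 10^-4) = 3.229
pH = pKa + log(r) ⇒ log(r) = 4.04 − 3.229 = +0.811
r = [ICH2COO-]/[ICH2COOH] = 10^(+0.811) = 6.47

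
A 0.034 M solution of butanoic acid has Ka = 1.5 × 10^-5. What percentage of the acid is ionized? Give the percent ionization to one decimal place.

CH3(CH2)2COOH ⇌ CH3(CH2)2COO- + H+; let x = [H+] at equilibrium.
x ≈ √(Ka·C₀) = √(1.5 × 10^-5 × 0.034) = 7.14 × 10^-4 M
% ionization = x/C₀ × 100% = 7.14 × 10^-4/0.034 × 100% = 2.1%

2.1%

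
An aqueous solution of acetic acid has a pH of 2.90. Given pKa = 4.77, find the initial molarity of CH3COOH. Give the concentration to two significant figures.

[H+] = 10^(-2.90) = 1.26 × 10^-3 M = x
Ka = 10^(−4.77) = 1.70 × 10^-5
Ka = x²/(C₀ − x) ⇒ C₀ = x + x²/Ka
C₀ = 1.26 × 10^-3 + (1.26 × 10^-3)²/(1.70 × 10^-5) = 9.46 × 10^-2 M

C₀ = 9.5 × 10^-2 M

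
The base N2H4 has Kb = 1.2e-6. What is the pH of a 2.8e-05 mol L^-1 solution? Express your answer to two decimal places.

pH = 8.72

N2H4 + H2O ⇌ N2H5+ + OH-
Let x = [OH-] at equilibrium. Kb = x²/(2.8e-05 − x).
The 5% rule fails; solving x² + Kb·x − Kb·C₀ = 0 exactly:
x = [−1.2e-06 + √(1.2e-06² + 1.34e-10)]/2 = 5.23 × 10^-6 M
pOH = 5.28, so pH = 14.00 − pOH = 8.72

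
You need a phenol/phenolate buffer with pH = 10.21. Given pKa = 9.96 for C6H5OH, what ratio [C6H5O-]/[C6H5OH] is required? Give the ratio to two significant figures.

ratio = 1.8

pH = pKa + log(r) ⇒ log(r) = 10.21 − 9.96 = +0.25
r = [C6H5O-]/[C6H5OH] = 10^(+0.25) = 1.78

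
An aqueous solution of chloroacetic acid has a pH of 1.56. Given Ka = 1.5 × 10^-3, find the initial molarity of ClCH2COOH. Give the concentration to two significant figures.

[H+] = 10^(-1.56) = 2.75 × 10^-2 M = x
Ka = x²/(C₀ − x) ⇒ C₀ = x + x²/Ka
C₀ = 2.75 × 10^-2 + (2.75 × 10^-2)²/(1.5 × 10^-3) = 5.32 × 10^-1 M

C₀ = 5.3 × 10^-1 M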